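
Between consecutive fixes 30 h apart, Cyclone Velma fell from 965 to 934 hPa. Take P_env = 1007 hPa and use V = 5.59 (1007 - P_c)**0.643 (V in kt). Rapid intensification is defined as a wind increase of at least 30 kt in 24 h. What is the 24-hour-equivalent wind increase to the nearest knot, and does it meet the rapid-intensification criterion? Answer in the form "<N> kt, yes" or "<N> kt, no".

21 kt, no

V₁: ΔP = 42, V ≈ 5.59 × 42^0.643 ≈ 61.82 kt.
V₂: ΔP = 73, V ≈ 5.59 × 73^0.643 ≈ 88.21 kt.
ΔV over 30 h = 26.39 kt → 24 h equivalent = 26.39 × 24/30 ≈ 21.11 kt.
21 kt < 30 kt ⇒ not rapid intensification.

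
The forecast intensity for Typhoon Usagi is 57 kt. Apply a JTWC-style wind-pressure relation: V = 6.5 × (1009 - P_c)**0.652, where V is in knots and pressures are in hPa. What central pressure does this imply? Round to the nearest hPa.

ΔP = (V / 6.5)^(1/0.652) = (57/6.5)^1.534.
57/6.5 = 8.769; 8.769^1.534 ≈ 27.94 hPa.
P_c = 1009 − 27.94 = 981.06 ≈ 981 hPa.

981 hPa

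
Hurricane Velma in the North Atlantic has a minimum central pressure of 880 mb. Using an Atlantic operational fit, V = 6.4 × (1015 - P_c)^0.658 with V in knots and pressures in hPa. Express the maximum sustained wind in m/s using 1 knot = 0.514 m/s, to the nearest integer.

ΔP = 1015 − 880 = 135 mb.
V ≈ 6.4 × 135^0.658 = 6.4 × 25.221 ≈ 161.413 kt.
161.413 × 0.514 ≈ 82.97 m/s → 83 m/s.

83 m/s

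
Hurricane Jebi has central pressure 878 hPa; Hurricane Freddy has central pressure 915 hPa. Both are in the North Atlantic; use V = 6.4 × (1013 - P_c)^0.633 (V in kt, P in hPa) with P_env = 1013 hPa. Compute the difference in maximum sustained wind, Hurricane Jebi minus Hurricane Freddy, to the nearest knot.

26 kt

Hurricane Jebi: ΔP = 135; V ≈ 6.4 × 135^0.633 ≈ 142.78 kt.
Hurricane Freddy: ΔP = 98; V ≈ 6.4 × 98^0.633 ≈ 116.58 kt.
Difference ≈ 142.78 − 116.58 = 26.20 → 26 kt.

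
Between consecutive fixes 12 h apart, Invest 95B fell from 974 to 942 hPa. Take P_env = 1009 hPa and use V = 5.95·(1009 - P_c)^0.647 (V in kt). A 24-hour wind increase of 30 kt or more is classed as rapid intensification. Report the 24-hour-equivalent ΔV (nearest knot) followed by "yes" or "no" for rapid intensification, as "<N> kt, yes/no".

62 kt, yes

V₁: ΔP = 35, V ≈ 5.95 × 35^0.647 ≈ 59.36 kt.
V₂: ΔP = 67, V ≈ 5.95 × 67^0.647 ≈ 90.36 kt.
ΔV over 12 h = 31.00 kt → 24 h equivalent = 31.00 × 24/12 ≈ 62.00 kt.
62 kt ≥ 30 kt ⇒ rapid intensification.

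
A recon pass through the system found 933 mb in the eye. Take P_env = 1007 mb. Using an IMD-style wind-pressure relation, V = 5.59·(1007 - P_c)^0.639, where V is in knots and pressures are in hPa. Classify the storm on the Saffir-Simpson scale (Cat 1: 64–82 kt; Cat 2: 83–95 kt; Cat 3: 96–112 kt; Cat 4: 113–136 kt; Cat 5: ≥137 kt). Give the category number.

2

ΔP = 1007 − 933 = 74 mb.
V ≈ 5.59 × 74^0.639 = 5.59 × 15.65 ≈ 87 kt.
87 kt falls in the Category 2 band.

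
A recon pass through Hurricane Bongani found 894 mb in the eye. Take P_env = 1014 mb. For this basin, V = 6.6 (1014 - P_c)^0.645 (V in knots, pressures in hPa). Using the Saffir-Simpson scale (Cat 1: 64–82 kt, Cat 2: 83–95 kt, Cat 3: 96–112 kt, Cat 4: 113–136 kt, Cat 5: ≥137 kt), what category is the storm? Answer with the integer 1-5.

5

ΔP = 1014 − 894 = 120 mb.
V ≈ 6.6 × 120^0.645 = 6.6 × 21.93 ≈ 145 kt.
145 kt falls in the Category 5 band.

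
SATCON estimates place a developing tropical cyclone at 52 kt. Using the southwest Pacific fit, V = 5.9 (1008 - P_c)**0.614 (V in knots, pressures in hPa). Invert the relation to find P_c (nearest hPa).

973 hPa

ΔP = (V / 5.9)^(1/0.614) = (52/5.9)^1.629.
52/5.9 = 8.814; 8.814^1.629 ≈ 34.62 hPa.
P_c = 1008 − 34.62 = 973.38 ≈ 973 hPa.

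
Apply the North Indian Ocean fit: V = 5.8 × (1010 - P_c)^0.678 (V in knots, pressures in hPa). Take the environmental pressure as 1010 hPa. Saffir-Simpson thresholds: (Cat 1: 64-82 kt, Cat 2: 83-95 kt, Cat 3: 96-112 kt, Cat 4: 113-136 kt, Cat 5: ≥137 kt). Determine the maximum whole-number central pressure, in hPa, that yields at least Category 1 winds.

Category 1 begins at V = 64 kt.
Required ΔP = (64/5.8)^(1/0.678) = 11.034^1.475 ≈ 34.51 hPa.
P_c ≤ 1010 − 34.51 = 975.49, so the highest integer P_c is 975 hPa.

975 hPa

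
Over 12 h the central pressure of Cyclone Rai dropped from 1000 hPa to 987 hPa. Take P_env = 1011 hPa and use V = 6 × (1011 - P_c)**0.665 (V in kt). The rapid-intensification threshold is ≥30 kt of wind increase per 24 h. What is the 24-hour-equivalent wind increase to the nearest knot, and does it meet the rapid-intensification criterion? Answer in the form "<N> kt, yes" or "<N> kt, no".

40 kt, yes

V₁: ΔP = 11, V ≈ 6 × 11^0.665 ≈ 29.56 kt.
V₂: ΔP = 24, V ≈ 6 × 24^0.665 ≈ 49.66 kt.
ΔV over 12 h = 20.10 kt → 24 h equivalent = 20.10 × 24/12 ≈ 40.20 kt.
40 kt ≥ 30 kt ⇒ rapid intensification.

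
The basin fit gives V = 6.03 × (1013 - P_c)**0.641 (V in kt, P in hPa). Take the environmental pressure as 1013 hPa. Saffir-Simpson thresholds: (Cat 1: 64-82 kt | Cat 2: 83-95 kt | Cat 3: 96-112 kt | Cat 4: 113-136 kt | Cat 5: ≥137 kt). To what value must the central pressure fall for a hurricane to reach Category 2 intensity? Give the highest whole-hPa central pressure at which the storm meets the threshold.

953 hPa

Category 2 begins at V = 83 kt.
Required ΔP = (83/6.03)^(1/0.641) = 13.765^1.560 ≈ 59.78 hPa.
P_c ≤ 1013 − 59.78 = 953.22, so the highest integer P_c is 953 hPa.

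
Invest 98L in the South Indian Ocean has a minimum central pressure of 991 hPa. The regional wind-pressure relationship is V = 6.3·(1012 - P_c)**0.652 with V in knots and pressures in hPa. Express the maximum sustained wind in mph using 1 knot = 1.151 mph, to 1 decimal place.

52.8 mph

ΔP = 1012 − 991 = 21 hPa.
V ≈ 6.3 × 21^0.652 = 6.3 × 7.279 ≈ 45.859 kt.
45.859 × 1.151 ≈ 52.78 mph → 52.8 mph.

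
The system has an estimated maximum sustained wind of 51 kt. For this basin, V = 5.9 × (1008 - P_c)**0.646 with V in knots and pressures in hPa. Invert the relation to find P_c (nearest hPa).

980 hPa

ΔP = (V / 5.9)^(1/0.646) = (51/5.9)^1.548.
51/5.9 = 8.644; 8.644^1.548 ≈ 28.19 hPa.
P_c = 1008 − 28.19 = 979.81 ≈ 980 hPa.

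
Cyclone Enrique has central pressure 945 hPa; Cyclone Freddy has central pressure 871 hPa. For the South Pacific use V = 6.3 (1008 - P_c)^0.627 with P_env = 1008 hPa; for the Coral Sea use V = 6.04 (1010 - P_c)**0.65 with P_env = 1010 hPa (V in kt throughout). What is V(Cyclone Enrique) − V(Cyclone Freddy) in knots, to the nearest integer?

-65 kt

Cyclone Enrique: ΔP = 63; V ≈ 6.3 × 63^0.627 ≈ 84.63 kt.
Cyclone Freddy: ΔP = 139; V ≈ 6.04 × 139^0.65 ≈ 149.28 kt.
Difference ≈ 84.63 − 149.28 = -64.65 → -65 kt.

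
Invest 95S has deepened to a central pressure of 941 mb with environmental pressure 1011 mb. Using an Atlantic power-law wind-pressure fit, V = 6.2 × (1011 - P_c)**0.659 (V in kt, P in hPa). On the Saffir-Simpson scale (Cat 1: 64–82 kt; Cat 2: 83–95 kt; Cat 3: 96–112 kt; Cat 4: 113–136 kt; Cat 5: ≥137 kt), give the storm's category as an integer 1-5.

3

ΔP = 1011 − 941 = 70 mb.
V ≈ 6.2 × 70^0.659 = 6.2 × 16.44 ≈ 102 kt.
102 kt falls in the Category 3 band.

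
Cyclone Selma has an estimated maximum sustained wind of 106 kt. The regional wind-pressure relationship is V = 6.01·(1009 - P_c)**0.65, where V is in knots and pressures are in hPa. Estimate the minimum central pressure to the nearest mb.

926 mb

ΔP = (V / 6.01)^(1/0.65) = (106/6.01)^1.538.
106/6.01 = 17.637; 17.637^1.538 ≈ 82.72 mb.
P_c = 1009 − 82.72 = 926.28 ≈ 926 mb.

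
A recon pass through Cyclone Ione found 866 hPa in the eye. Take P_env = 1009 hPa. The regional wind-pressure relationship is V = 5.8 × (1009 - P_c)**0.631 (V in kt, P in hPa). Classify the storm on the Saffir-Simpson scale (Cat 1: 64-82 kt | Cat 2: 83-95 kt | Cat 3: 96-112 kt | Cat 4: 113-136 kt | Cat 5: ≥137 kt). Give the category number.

4

ΔP = 1009 − 866 = 143 hPa.
V ≈ 5.8 × 143^0.631 = 5.8 × 22.91 ≈ 133 kt.
133 kt falls in the Category 4 band.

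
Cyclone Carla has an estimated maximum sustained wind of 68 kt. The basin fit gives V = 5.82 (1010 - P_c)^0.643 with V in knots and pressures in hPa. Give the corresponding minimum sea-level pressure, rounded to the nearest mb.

964 mb

ΔP = (V / 5.82)^(1/0.643) = (68/5.82)^1.555.
68/5.82 = 11.684; 11.684^1.555 ≈ 45.74 mb.
P_c = 1010 − 45.74 = 964.26 ≈ 964 mb.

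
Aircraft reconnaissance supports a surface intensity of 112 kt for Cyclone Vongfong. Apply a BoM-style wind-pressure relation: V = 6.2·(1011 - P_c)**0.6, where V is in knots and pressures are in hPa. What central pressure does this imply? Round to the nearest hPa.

ΔP = (V / 6.2)^(1/0.6) = (112/6.2)^1.667.
112/6.2 = 18.065; 18.065^1.667 ≈ 124.37 hPa.
P_c = 1011 − 124.37 = 886.63 ≈ 887 hPa.

887 hPa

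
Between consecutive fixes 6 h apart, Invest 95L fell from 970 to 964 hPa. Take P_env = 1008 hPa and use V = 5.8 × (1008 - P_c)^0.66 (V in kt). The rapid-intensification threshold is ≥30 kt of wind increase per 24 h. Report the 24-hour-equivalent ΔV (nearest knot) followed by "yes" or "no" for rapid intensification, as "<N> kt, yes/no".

26 kt, no

V₁: ΔP = 38, V ≈ 5.8 × 38^0.66 ≈ 63.99 kt.
V₂: ΔP = 44, V ≈ 5.8 × 44^0.66 ≈ 70.49 kt.
ΔV over 6 h = 6.50 kt → 24 h equivalent = 6.50 × 24/6 ≈ 26.00 kt.
26 kt < 30 kt ⇒ not rapid intensification.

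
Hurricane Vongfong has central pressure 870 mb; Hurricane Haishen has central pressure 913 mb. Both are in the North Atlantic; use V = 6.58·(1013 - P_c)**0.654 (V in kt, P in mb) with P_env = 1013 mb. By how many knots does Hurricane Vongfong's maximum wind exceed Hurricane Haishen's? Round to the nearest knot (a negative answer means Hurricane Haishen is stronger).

Hurricane Vongfong: ΔP = 143; V ≈ 6.58 × 143^0.654 ≈ 168.97 kt.
Hurricane Haishen: ΔP = 100; V ≈ 6.58 × 100^0.654 ≈ 133.73 kt.
Difference ≈ 168.97 − 133.73 = 35.24 → 35 kt.

35 kt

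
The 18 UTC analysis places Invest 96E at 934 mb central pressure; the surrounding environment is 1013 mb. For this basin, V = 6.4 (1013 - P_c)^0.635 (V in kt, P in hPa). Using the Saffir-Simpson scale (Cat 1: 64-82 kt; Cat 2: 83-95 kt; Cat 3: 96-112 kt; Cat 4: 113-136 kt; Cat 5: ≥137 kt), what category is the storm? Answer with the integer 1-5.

3

ΔP = 1013 − 934 = 79 mb.
V ≈ 6.4 × 79^0.635 = 6.4 × 16.03 ≈ 103 kt.
103 kt falls in the Category 3 band.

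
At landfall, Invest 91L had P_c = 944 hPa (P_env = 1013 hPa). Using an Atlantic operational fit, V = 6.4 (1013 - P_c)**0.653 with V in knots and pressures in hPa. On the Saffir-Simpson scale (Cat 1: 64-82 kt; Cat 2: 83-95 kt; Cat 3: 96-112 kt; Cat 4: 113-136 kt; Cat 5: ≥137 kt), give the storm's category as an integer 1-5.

ΔP = 1013 − 944 = 69 hPa.
V ≈ 6.4 × 69^0.653 = 6.4 × 15.88 ≈ 102 kt.
102 kt falls in the Category 3 band.

3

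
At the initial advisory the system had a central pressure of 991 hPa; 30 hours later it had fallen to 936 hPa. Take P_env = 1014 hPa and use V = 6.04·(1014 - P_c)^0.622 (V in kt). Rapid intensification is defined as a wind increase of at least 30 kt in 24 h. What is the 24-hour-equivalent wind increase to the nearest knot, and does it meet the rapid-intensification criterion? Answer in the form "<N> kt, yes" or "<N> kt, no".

V₁: ΔP = 23, V ≈ 6.04 × 23^0.622 ≈ 42.47 kt.
V₂: ΔP = 78, V ≈ 6.04 × 78^0.622 ≈ 90.77 kt.
ΔV over 30 h = 48.30 kt → 24 h equivalent = 48.30 × 24/30 ≈ 38.64 kt.
39 kt ≥ 30 kt ⇒ rapid intensification.

39 kt, yes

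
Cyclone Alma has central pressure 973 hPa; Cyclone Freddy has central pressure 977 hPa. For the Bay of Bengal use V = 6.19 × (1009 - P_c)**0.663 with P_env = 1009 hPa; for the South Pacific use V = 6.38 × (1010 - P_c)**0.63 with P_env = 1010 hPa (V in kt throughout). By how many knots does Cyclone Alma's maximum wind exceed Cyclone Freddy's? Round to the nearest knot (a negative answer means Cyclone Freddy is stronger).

9 kt

Cyclone Alma: ΔP = 36; V ≈ 6.19 × 36^0.663 ≈ 66.61 kt.
Cyclone Freddy: ΔP = 33; V ≈ 6.38 × 33^0.63 ≈ 57.74 kt.
Difference ≈ 66.61 − 57.74 = 8.87 → 9 kt.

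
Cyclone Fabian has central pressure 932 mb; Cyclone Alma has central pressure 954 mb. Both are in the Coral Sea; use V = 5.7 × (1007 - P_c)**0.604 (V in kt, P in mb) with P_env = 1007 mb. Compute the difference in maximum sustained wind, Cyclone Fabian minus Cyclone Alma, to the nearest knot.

Cyclone Fabian: ΔP = 75; V ≈ 5.7 × 75^0.604 ≈ 77.34 kt.
Cyclone Alma: ΔP = 53; V ≈ 5.7 × 53^0.604 ≈ 62.71 kt.
Difference ≈ 77.34 − 62.71 = 14.63 → 15 kt.

15 kt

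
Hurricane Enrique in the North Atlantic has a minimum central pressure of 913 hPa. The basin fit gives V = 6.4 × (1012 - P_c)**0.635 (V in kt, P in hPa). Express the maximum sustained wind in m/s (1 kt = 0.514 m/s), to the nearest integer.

61 m/s

ΔP = 1012 − 913 = 99 hPa.
V ≈ 6.4 × 99^0.635 = 6.4 × 18.502 ≈ 118.415 kt.
118.415 × 0.514 ≈ 60.87 m/s → 61 m/s.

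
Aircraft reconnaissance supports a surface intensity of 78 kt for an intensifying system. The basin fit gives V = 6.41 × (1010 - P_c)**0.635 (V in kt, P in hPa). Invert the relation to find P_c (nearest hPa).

959 hPa

ΔP = (V / 6.41)^(1/0.635) = (78/6.41)^1.575.
78/6.41 = 12.168; 12.168^1.575 ≈ 51.17 hPa.
P_c = 1010 − 51.17 = 958.83 ≈ 959 hPa.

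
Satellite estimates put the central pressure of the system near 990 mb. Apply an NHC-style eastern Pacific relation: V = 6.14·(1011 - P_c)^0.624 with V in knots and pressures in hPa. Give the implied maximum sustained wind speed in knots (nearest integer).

41 kt

ΔP = 1011 − 990 = 21 mb.
21^0.624 ≈ 6.684.
V ≈ 6.14 × 6.684 ≈ 41.0 kt.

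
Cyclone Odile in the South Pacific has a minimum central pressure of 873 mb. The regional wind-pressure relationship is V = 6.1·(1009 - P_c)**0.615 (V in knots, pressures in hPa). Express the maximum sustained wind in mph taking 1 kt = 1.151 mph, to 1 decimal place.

ΔP = 1009 − 873 = 136 mb.
V ≈ 6.1 × 136^0.615 = 6.1 × 20.518 ≈ 125.157 kt.
125.157 × 1.151 ≈ 144.06 mph → 144.1 mph.

144.1 mph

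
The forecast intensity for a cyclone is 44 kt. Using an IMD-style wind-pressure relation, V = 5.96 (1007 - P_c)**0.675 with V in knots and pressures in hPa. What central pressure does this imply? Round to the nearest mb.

988 mb

ΔP = (V / 5.96)^(1/0.675) = (44/5.96)^1.481.
44/5.96 = 7.383; 7.383^1.481 ≈ 19.33 mb.
P_c = 1007 − 19.33 = 987.67 ≈ 988 mb.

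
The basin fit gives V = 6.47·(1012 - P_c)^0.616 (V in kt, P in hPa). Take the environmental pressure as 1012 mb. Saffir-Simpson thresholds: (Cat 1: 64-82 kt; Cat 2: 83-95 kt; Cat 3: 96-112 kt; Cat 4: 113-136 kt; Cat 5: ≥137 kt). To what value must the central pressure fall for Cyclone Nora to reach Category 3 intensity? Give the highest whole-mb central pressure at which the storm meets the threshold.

Category 3 begins at V = 96 kt.
Required ΔP = (96/6.47)^(1/0.616) = 14.838^1.623 ≈ 79.72 mb.
P_c ≤ 1012 − 79.72 = 932.28, so the highest integer P_c is 932 mb.

932 mb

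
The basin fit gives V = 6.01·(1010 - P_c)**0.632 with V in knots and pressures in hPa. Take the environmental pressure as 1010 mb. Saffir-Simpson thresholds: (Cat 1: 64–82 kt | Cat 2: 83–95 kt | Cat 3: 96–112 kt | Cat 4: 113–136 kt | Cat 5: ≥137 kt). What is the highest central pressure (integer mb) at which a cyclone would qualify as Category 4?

906 mb

Category 4 begins at V = 113 kt.
Required ΔP = (113/6.01)^(1/0.632) = 18.802^1.582 ≈ 103.79 mb.
P_c ≤ 1010 − 103.79 = 906.21, so the highest integer P_c is 906 mb.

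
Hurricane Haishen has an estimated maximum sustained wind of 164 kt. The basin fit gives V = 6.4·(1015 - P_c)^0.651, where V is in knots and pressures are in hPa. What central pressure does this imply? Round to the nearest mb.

ΔP = (V / 6.4)^(1/0.651) = (164/6.4)^1.536.
164/6.4 = 25.625; 25.625^1.536 ≈ 145.83 mb.
P_c = 1015 − 145.83 = 869.17 ≈ 869 mb.

869 mb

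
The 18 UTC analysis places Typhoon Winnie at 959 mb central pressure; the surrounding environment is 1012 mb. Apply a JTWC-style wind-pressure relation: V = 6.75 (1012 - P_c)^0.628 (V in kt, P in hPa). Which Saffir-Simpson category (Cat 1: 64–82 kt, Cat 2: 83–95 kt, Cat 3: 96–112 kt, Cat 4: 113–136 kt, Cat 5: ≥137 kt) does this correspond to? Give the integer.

ΔP = 1012 − 959 = 53 mb.
V ≈ 6.75 × 53^0.628 = 6.75 × 12.10 ≈ 82 kt.
82 kt falls in the Category 1 band.

1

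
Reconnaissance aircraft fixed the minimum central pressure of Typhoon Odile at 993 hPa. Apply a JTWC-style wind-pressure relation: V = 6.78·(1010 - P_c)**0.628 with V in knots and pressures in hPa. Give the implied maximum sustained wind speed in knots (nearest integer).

40 kt

ΔP = 1010 − 993 = 17 hPa.
17^0.628 ≈ 5.925.
V ≈ 6.78 × 5.925 ≈ 40.2 kt.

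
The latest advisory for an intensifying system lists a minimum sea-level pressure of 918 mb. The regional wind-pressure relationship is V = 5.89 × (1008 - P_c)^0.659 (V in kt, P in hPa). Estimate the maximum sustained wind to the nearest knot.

114 kt

ΔP = 1008 − 918 = 90 mb.
90^0.659 ≈ 19.402.
V ≈ 5.89 × 19.402 ≈ 114.3 kt.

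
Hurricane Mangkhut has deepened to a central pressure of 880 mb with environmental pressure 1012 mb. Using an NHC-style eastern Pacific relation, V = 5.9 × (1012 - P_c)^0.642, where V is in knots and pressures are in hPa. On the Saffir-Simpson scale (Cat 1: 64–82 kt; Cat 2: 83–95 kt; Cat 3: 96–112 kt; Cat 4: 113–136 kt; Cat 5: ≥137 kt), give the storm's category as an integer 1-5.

ΔP = 1012 − 880 = 132 mb.
V ≈ 5.9 × 132^0.642 = 5.9 × 22.98 ≈ 136 kt.
136 kt falls in the Category 4 band.

4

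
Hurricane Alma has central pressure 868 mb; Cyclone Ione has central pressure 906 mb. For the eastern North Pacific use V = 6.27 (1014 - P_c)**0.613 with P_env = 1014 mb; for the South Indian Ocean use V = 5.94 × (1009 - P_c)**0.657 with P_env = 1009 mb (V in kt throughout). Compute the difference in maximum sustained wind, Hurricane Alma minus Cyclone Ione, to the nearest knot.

Hurricane Alma: ΔP = 146; V ≈ 6.27 × 146^0.613 ≈ 133.05 kt.
Cyclone Ione: ΔP = 103; V ≈ 5.94 × 103^0.657 ≈ 124.80 kt.
Difference ≈ 133.05 − 124.80 = 8.25 → 8 kt.

8 kt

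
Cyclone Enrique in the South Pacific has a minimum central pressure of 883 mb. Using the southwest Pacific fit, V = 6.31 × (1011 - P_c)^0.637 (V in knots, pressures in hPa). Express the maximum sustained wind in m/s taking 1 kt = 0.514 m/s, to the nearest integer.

71 m/s

ΔP = 1011 − 883 = 128 mb.
V ≈ 6.31 × 128^0.637 = 6.31 × 21.993 ≈ 138.778 kt.
138.778 × 0.514 ≈ 71.33 m/s → 71 m/s.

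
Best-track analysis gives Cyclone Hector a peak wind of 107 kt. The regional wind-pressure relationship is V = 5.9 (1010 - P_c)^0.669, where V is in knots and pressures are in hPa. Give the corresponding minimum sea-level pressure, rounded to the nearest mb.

934 mb

ΔP = (V / 5.9)^(1/0.669) = (107/5.9)^1.495.
107/5.9 = 18.136; 18.136^1.495 ≈ 76.07 mb.
P_c = 1010 − 76.07 = 933.93 ≈ 934 mb.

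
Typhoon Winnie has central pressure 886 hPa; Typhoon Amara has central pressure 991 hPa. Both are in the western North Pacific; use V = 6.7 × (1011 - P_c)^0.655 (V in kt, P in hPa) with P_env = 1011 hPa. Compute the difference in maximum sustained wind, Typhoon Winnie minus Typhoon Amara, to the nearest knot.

111 kt

Typhoon Winnie: ΔP = 125; V ≈ 6.7 × 125^0.655 ≈ 158.33 kt.
Typhoon Amara: ΔP = 20; V ≈ 6.7 × 20^0.655 ≈ 47.67 kt.
Difference ≈ 158.33 − 47.67 = 110.66 → 111 kt.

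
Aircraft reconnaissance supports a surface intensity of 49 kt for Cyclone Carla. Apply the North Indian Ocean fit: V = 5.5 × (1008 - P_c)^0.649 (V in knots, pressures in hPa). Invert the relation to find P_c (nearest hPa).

ΔP = (V / 5.5)^(1/0.649) = (49/5.5)^1.541.
49/5.5 = 8.909; 8.909^1.541 ≈ 29.08 hPa.
P_c = 1008 − 29.08 = 978.92 ≈ 979 hPa.

979 hPa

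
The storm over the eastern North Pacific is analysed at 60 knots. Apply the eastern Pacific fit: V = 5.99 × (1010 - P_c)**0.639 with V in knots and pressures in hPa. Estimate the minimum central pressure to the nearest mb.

ΔP = (V / 5.99)^(1/0.639) = (60/5.99)^1.565.
60/5.99 = 10.017; 10.017^1.565 ≈ 36.82 mb.
P_c = 1010 − 36.82 = 973.18 ≈ 973 mb.

973 mb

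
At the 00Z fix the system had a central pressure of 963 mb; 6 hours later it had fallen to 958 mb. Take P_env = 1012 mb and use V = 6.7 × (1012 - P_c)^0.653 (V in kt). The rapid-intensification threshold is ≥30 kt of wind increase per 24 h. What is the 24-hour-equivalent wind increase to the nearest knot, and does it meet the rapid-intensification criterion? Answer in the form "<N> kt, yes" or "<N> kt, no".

22 kt, no

V₁: ΔP = 49, V ≈ 6.7 × 49^0.653 ≈ 85.07 kt.
V₂: ΔP = 54, V ≈ 6.7 × 54^0.653 ≈ 90.64 kt.
ΔV over 6 h = 5.57 kt → 24 h equivalent = 5.57 × 24/6 ≈ 22.28 kt.
22 kt < 30 kt ⇒ not rapid intensification.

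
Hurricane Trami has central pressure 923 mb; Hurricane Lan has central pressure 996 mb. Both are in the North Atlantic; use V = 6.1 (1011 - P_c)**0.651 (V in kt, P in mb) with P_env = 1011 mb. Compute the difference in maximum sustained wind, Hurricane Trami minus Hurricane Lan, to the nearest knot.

77 kt

Hurricane Trami: ΔP = 88; V ≈ 6.1 × 88^0.651 ≈ 112.51 kt.
Hurricane Lan: ΔP = 15; V ≈ 6.1 × 15^0.651 ≈ 35.56 kt.
Difference ≈ 112.51 − 35.56 = 76.95 → 77 kt.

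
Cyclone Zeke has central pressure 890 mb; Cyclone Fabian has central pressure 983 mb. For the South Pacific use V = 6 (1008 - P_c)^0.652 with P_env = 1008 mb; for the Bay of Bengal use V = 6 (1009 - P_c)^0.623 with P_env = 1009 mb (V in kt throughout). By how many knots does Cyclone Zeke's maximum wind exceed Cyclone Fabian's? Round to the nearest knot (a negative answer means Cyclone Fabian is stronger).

89 kt

Cyclone Zeke: ΔP = 118; V ≈ 6 × 118^0.652 ≈ 134.59 kt.
Cyclone Fabian: ΔP = 26; V ≈ 6 × 26^0.623 ≈ 45.68 kt.
Difference ≈ 134.59 − 45.68 = 88.91 → 89 kt.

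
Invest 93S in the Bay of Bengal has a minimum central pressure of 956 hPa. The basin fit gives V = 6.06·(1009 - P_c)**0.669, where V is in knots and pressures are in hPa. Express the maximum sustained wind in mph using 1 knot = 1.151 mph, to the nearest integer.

ΔP = 1009 − 956 = 53 hPa.
V ≈ 6.06 × 53^0.669 = 6.06 × 14.241 ≈ 86.300 kt.
86.300 × 1.151 ≈ 99.33 mph → 99 mph.

99 mph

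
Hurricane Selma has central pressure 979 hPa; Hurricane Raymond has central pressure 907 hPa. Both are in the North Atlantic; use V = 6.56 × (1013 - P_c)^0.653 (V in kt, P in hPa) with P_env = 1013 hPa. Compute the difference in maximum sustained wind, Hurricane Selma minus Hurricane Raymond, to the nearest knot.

Hurricane Selma: ΔP = 34; V ≈ 6.56 × 34^0.653 ≈ 65.61 kt.
Hurricane Raymond: ΔP = 106; V ≈ 6.56 × 106^0.653 ≈ 137.86 kt.
Difference ≈ 65.61 − 137.86 = -72.25 → -72 kt.

-72 kt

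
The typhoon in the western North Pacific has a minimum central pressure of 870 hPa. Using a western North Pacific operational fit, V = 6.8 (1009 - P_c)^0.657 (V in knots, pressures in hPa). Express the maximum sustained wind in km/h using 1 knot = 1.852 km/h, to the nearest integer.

ΔP = 1009 − 870 = 139 hPa.
V ≈ 6.8 × 139^0.657 = 6.8 × 25.584 ≈ 173.968 kt.
173.968 × 1.852 ≈ 322.19 km/h → 322 km/h.

322 km/h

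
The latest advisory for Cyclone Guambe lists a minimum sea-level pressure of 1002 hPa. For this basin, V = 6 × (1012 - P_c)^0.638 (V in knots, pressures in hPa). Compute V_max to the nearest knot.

ΔP = 1012 − 1002 = 10 hPa.
10^0.638 ≈ 4.345.
V ≈ 6 × 4.345 ≈ 26.1 kt.

26 kt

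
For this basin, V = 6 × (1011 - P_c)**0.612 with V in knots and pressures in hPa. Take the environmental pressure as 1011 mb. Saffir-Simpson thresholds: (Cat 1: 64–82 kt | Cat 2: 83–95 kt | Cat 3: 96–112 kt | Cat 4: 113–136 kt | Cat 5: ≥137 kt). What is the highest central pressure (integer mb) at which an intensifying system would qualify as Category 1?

Category 1 begins at V = 64 kt.
Required ΔP = (64/6)^(1/0.612) = 10.667^1.634 ≈ 47.84 mb.
P_c ≤ 1011 − 47.84 = 963.16, so the highest integer P_c is 963 mb.

963 mb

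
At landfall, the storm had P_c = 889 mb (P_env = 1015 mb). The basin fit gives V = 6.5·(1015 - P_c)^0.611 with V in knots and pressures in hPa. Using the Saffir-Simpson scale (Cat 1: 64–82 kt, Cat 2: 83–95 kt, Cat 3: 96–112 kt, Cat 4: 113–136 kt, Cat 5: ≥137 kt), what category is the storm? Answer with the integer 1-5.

ΔP = 1015 − 889 = 126 mb.
V ≈ 6.5 × 126^0.611 = 6.5 × 19.20 ≈ 125 kt.
125 kt falls in the Category 4 band.

4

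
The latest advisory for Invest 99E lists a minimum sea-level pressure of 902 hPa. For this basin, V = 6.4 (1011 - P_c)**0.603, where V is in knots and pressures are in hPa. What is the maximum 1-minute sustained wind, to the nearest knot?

ΔP = 1011 − 902 = 109 hPa.
109^0.603 ≈ 16.927.
V ≈ 6.4 × 16.927 ≈ 108.3 kt.

108 kt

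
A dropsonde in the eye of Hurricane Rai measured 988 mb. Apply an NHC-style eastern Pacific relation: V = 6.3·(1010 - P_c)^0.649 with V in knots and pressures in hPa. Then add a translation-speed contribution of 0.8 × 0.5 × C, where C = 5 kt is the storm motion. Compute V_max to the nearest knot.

ΔP = 1010 − 988 = 22 mb.
22^0.649 ≈ 7.434.
V ≈ 6.3 × 7.434 ≈ 46.8 kt.
Translation term: 0.8 × 0.5 × 5 = 2 kt.
Corrected V ≈ 48.8 kt → 49 kt.

49 kt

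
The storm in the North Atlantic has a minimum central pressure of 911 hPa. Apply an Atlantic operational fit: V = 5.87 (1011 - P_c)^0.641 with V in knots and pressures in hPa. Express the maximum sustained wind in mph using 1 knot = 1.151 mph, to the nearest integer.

ΔP = 1011 − 911 = 100 hPa.
V ≈ 5.87 × 100^0.641 = 5.87 × 19.143 ≈ 112.367 kt.
112.367 × 1.151 ≈ 129.33 mph → 129 mph.

129 mph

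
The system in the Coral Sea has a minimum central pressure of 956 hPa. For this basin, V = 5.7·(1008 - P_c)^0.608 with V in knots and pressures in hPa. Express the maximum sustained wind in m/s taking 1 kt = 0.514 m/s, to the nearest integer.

32 m/s

ΔP = 1008 − 956 = 52 hPa.
V ≈ 5.7 × 52^0.608 = 5.7 × 11.049 ≈ 62.980 kt.
62.980 × 0.514 ≈ 32.37 m/s → 32 m/s.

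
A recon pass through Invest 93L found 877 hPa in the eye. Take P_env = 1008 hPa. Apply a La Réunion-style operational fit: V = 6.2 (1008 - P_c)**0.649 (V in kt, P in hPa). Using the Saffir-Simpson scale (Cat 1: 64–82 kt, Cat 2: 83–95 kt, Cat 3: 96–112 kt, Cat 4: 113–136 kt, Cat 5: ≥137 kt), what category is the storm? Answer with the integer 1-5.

5

ΔP = 1008 − 877 = 131 hPa.
V ≈ 6.2 × 131^0.649 = 6.2 × 23.67 ≈ 147 kt.
147 kt falls in the Category 5 band.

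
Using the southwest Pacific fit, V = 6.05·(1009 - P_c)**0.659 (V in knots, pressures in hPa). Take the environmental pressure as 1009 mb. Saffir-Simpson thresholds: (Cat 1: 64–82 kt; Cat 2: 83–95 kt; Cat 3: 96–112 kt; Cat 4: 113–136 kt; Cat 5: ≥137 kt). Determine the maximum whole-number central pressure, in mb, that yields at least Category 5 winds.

895 mb

Category 5 begins at V = 137 kt.
Required ΔP = (137/6.05)^(1/0.659) = 22.645^1.517 ≈ 113.79 mb.
P_c ≤ 1009 − 113.79 = 895.21, so the highest integer P_c is 895 mb.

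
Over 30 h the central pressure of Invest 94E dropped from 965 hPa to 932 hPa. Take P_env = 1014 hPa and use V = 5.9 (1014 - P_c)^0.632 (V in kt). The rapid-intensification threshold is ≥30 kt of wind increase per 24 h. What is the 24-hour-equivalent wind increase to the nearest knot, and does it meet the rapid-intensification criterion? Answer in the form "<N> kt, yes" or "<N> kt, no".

V₁: ΔP = 49, V ≈ 5.9 × 49^0.632 ≈ 69.03 kt.
V₂: ΔP = 82, V ≈ 5.9 × 82^0.632 ≈ 95.58 kt.
ΔV over 30 h = 26.55 kt → 24 h equivalent = 26.55 × 24/30 ≈ 21.24 kt.
21 kt < 30 kt ⇒ not rapid intensification.

21 kt, no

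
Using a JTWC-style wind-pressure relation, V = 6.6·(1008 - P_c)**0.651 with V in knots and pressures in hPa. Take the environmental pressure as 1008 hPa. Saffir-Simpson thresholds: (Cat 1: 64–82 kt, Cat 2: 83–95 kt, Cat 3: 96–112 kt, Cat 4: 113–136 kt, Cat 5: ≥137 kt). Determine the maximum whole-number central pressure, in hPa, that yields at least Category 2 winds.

959 hPa

Category 2 begins at V = 83 kt.
Required ΔP = (83/6.6)^(1/0.651) = 12.576^1.536 ≈ 48.86 hPa.
P_c ≤ 1008 − 48.86 = 959.14, so the highest integer P_c is 959 hPa.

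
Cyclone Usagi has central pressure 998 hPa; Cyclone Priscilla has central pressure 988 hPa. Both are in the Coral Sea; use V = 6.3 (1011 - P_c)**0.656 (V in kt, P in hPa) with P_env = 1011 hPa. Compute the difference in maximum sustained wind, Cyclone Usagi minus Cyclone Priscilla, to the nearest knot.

-15 kt

Cyclone Usagi: ΔP = 13; V ≈ 6.3 × 13^0.656 ≈ 33.89 kt.
Cyclone Priscilla: ΔP = 23; V ≈ 6.3 × 23^0.656 ≈ 49.28 kt.
Difference ≈ 33.89 − 49.28 = -15.39 → -15 kt.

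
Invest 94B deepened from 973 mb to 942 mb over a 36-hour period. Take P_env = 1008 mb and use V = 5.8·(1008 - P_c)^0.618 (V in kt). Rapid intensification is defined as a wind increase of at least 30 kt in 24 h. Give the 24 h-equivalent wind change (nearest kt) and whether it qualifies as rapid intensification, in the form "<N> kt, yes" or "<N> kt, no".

V₁: ΔP = 35, V ≈ 5.8 × 35^0.618 ≈ 52.20 kt.
V₂: ΔP = 66, V ≈ 5.8 × 66^0.618 ≈ 77.25 kt.
ΔV over 36 h = 25.05 kt → 24 h equivalent = 25.05 × 24/36 ≈ 16.70 kt.
17 kt < 30 kt ⇒ not rapid intensification.

17 kt, no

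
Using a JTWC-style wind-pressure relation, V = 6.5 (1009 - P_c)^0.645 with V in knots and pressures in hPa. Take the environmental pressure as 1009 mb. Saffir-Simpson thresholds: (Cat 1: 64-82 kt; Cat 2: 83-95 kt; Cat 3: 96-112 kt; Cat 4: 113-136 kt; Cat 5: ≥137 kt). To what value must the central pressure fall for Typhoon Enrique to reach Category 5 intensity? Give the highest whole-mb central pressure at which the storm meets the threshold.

896 mb

Category 5 begins at V = 137 kt.
Required ΔP = (137/6.5)^(1/0.645) = 21.077^1.550 ≈ 112.83 mb.
P_c ≤ 1009 − 112.83 = 896.17, so the highest integer P_c is 896 mb.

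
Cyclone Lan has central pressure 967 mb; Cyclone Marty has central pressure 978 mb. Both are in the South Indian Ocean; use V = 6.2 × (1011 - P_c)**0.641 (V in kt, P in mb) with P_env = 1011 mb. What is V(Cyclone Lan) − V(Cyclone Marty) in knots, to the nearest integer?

Cyclone Lan: ΔP = 44; V ≈ 6.2 × 44^0.641 ≈ 70.12 kt.
Cyclone Marty: ΔP = 33; V ≈ 6.2 × 33^0.641 ≈ 58.31 kt.
Difference ≈ 70.12 − 58.31 = 11.81 → 12 kt.

12 kt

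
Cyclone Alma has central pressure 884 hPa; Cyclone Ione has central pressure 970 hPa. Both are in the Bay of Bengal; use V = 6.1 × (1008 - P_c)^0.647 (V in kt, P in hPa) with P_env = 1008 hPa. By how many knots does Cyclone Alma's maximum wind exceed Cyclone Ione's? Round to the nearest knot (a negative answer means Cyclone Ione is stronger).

Cyclone Alma: ΔP = 124; V ≈ 6.1 × 124^0.647 ≈ 137.97 kt.
Cyclone Ione: ΔP = 38; V ≈ 6.1 × 38^0.647 ≈ 64.19 kt.
Difference ≈ 137.97 − 64.19 = 73.78 → 74 kt.

74 kt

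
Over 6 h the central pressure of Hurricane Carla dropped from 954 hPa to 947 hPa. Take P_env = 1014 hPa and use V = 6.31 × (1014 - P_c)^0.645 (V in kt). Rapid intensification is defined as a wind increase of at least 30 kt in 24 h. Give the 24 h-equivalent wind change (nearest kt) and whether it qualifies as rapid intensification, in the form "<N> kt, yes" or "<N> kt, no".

V₁: ΔP = 60, V ≈ 6.31 × 60^0.645 ≈ 88.50 kt.
V₂: ΔP = 67, V ≈ 6.31 × 67^0.645 ≈ 95.03 kt.
ΔV over 6 h = 6.53 kt → 24 h equivalent = 6.53 × 24/6 ≈ 26.12 kt.
26 kt < 30 kt ⇒ not rapid intensification.

26 kt, no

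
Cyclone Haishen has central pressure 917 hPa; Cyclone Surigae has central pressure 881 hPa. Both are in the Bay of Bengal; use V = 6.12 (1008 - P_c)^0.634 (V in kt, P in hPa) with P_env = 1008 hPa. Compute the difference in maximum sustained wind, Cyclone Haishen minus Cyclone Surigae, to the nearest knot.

-25 kt

Cyclone Haishen: ΔP = 91; V ≈ 6.12 × 91^0.634 ≈ 106.85 kt.
Cyclone Surigae: ΔP = 127; V ≈ 6.12 × 127^0.634 ≈ 132.00 kt.
Difference ≈ 106.85 − 132.00 = -25.15 → -25 kt.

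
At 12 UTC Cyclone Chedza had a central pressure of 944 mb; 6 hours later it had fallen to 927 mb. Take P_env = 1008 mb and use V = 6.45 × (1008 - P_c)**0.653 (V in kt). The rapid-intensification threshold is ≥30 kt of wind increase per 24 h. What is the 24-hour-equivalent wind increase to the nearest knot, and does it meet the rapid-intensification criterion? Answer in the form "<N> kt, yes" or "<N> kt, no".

V₁: ΔP = 64, V ≈ 6.45 × 64^0.653 ≈ 97.50 kt.
V₂: ΔP = 81, V ≈ 6.45 × 81^0.653 ≈ 113.71 kt.
ΔV over 6 h = 16.21 kt → 24 h equivalent = 16.21 × 24/6 ≈ 64.84 kt.
65 kt ≥ 30 kt ⇒ rapid intensification.

65 kt, yes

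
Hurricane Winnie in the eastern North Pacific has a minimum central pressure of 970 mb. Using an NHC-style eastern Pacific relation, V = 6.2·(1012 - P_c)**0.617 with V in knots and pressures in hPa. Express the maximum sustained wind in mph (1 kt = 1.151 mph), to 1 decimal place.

71.6 mph

ΔP = 1012 − 970 = 42 mb.
V ≈ 6.2 × 42^0.617 = 6.2 × 10.036 ≈ 62.221 kt.
62.221 × 1.151 ≈ 71.62 mph → 71.6 mph.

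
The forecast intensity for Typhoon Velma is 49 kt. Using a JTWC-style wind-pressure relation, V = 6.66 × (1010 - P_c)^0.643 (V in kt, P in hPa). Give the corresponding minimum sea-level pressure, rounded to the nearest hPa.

ΔP = (V / 6.66)^(1/0.643) = (49/6.66)^1.555.
49/6.66 = 7.357; 7.357^1.555 ≈ 22.28 hPa.
P_c = 1010 − 22.28 = 987.72 ≈ 988 hPa.

988 hPa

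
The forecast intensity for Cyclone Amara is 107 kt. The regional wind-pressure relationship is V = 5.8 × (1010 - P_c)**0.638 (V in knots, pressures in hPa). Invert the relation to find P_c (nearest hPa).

ΔP = (V / 5.8)^(1/0.638) = (107/5.8)^1.567.
107/5.8 = 18.448; 18.448^1.567 ≈ 96.44 hPa.
P_c = 1010 − 96.44 = 913.56 ≈ 914 hPa.

914 hPa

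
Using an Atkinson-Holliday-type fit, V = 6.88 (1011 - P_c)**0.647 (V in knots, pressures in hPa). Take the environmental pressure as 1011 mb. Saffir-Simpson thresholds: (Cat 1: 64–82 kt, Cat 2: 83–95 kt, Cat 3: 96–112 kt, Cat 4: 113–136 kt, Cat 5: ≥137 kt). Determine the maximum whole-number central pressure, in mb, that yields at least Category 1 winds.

979 mb

Category 1 begins at V = 64 kt.
Required ΔP = (64/6.88)^(1/0.647) = 9.302^1.546 ≈ 31.41 mb.
P_c ≤ 1011 − 31.41 = 979.59, so the highest integer P_c is 979 mb.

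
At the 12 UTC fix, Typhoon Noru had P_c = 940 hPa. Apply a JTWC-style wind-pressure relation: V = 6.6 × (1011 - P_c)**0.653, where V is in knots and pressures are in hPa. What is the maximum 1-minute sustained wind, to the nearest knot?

ΔP = 1011 − 940 = 71 hPa.
71^0.653 ≈ 16.176.
V ≈ 6.6 × 16.176 ≈ 106.8 kt.

107 kt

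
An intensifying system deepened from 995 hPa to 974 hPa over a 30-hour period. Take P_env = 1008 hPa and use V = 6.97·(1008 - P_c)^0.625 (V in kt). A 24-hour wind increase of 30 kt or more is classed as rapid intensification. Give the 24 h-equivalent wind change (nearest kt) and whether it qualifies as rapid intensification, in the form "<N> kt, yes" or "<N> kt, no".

23 kt, no

V₁: ΔP = 13, V ≈ 6.97 × 13^0.625 ≈ 34.63 kt.
V₂: ΔP = 34, V ≈ 6.97 × 34^0.625 ≈ 63.15 kt.
ΔV over 30 h = 28.52 kt → 24 h equivalent = 28.52 × 24/30 ≈ 22.82 kt.
23 kt < 30 kt ⇒ not rapid intensification.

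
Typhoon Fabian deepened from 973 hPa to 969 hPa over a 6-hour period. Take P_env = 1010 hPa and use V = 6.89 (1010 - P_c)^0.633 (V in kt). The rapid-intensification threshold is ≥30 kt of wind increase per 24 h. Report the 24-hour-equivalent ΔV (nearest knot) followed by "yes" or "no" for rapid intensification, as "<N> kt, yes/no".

V₁: ΔP = 37, V ≈ 6.89 × 37^0.633 ≈ 67.75 kt.
V₂: ΔP = 41, V ≈ 6.89 × 41^0.633 ≈ 72.30 kt.
ΔV over 6 h = 4.55 kt → 24 h equivalent = 4.55 × 24/6 ≈ 18.20 kt.
18 kt < 30 kt ⇒ not rapid intensification.

18 kt, no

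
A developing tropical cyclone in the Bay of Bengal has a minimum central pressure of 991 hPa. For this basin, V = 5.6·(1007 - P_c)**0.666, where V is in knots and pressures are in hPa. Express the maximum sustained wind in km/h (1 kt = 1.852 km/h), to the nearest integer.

ΔP = 1007 − 991 = 16 hPa.
V ≈ 5.6 × 16^0.666 = 5.6 × 6.338 ≈ 35.492 kt.
35.492 × 1.852 ≈ 65.73 km/h → 66 km/h.

66 km/h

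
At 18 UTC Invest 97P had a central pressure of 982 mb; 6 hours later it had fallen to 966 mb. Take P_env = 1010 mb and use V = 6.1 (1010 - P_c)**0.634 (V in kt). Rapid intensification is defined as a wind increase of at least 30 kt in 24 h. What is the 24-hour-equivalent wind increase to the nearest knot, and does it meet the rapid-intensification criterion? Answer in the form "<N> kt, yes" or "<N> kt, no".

V₁: ΔP = 28, V ≈ 6.1 × 28^0.634 ≈ 50.45 kt.
V₂: ΔP = 44, V ≈ 6.1 × 44^0.634 ≈ 67.19 kt.
ΔV over 6 h = 16.74 kt → 24 h equivalent = 16.74 × 24/6 ≈ 66.96 kt.
67 kt ≥ 30 kt ⇒ rapid intensification.

67 kt, yes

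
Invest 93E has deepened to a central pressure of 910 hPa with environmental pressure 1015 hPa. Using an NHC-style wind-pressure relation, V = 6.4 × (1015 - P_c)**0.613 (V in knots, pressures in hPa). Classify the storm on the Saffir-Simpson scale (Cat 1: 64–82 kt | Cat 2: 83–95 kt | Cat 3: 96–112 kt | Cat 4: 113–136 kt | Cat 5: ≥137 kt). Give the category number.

ΔP = 1015 − 910 = 105 hPa.
V ≈ 6.4 × 105^0.613 = 6.4 × 17.34 ≈ 111 kt.
111 kt falls in the Category 3 band.

3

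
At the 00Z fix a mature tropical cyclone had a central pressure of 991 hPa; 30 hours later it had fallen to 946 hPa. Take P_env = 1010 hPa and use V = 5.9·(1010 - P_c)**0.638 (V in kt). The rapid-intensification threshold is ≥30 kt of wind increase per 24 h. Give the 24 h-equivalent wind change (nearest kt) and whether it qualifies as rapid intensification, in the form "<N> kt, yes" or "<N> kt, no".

36 kt, yes

V₁: ΔP = 19, V ≈ 5.9 × 19^0.638 ≈ 38.61 kt.
V₂: ΔP = 64, V ≈ 5.9 × 64^0.638 ≈ 83.79 kt.
ΔV over 30 h = 45.18 kt → 24 h equivalent = 45.18 × 24/30 ≈ 36.14 kt.
36 kt ≥ 30 kt ⇒ rapid intensification.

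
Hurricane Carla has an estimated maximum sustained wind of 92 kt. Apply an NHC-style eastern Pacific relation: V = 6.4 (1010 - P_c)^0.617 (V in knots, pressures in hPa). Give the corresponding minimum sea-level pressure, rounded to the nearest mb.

ΔP = (V / 6.4)^(1/0.617) = (92/6.4)^1.621.
92/6.4 = 14.375; 14.375^1.621 ≈ 75.19 mb.
P_c = 1010 − 75.19 = 934.81 ≈ 935 mb.

935 mb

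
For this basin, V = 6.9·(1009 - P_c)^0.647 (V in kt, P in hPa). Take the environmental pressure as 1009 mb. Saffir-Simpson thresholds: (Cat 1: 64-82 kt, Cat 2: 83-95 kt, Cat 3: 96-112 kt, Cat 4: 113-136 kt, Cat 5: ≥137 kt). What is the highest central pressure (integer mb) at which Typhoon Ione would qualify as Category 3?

950 mb

Category 3 begins at V = 96 kt.
Required ΔP = (96/6.9)^(1/0.647) = 13.913^1.546 ≈ 58.52 mb.
P_c ≤ 1009 − 58.52 = 950.48, so the highest integer P_c is 950 mb.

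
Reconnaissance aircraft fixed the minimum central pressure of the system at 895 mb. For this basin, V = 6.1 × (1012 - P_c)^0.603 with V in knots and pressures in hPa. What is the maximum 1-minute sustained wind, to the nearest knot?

ΔP = 1012 − 895 = 117 mb.
117^0.603 ≈ 17.665.
V ≈ 6.1 × 17.665 ≈ 107.8 kt.

108 kt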